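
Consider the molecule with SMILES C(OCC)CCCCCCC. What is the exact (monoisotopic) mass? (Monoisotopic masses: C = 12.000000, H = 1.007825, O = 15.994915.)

158.1671

Atom tally by fragment:
  C2H5OCH2 → C:3 H:7 O:1
  CH2 → C:1 H:2
  CH2 → C:1 H:2
  CH2 → C:1 H:2
  CH2 → C:1 H:2
  CH2 → C:1 H:2
  CH2 → C:1 H:2
  CH3 → C:1 H:3
Element totals:
  C: 10
  H: 22
  O: 1
Molecular formula: C10H22O.
  M = 10(12.0) + 22(1.007825) + 15.994915
    = 120.000000 + 22.172150 + 15.994915 = 158.167065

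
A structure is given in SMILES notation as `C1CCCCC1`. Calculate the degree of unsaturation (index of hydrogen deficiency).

1

Atom tally by fragment:
  cyclohexane ring core → C:6 H:12
Element totals:
  C: 6
  H: 12
Molecular formula: C6H12.
DoU = (2C + 2 + N − H − X) / 2 = (2·6 + 2 + 0 − 12 − 0) / 2 = 1.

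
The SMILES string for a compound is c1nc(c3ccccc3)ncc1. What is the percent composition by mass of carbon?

76.90%

Atom tally by fragment:
  pyrimidine ring core → C:4 H:4 N:2
  (− 1 ring H displaced by substituents)
  + C6H5 → C:6 H:5
Element totals:
  C: 10
  H: 8
  N: 2
Molecular formula: C10H8N2.
Molar mass = 156.188 g/mol.
Mass from C: 10 × 12.011 = 120.110 g/mol.
%C = 120.110 / 156.188 × 100 = 76.90%.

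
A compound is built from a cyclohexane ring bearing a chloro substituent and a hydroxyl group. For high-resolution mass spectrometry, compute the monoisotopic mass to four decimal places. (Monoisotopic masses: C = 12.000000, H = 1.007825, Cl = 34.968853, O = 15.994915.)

134.0498

Atom tally by fragment:
  cyclohexane ring core → C:6 H:12
  (− 2 ring H displaced by substituents)
  + Cl → Cl:1
  + OH → O:1 H:1
Element totals:
  C: 6
  H: 11
  Cl: 1
  O: 1
Molecular formula: C6H11ClO.
  M = 6(12.0) + 11(1.007825) + 34.968853 + 15.994915
    = 72.000000 + 11.086075 + 34.968853 + 15.994915 = 134.049843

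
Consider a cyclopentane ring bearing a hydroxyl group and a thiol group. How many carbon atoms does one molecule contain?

5

Atom tally by fragment:
  cyclopentane ring core → C:5 H:10
  (− 2 ring H displaced by substituents)
  + OH → O:1 H:1
  + SH → S:1 H:1
Element totals:
  C: 5
  H: 10
  O: 1
  S: 1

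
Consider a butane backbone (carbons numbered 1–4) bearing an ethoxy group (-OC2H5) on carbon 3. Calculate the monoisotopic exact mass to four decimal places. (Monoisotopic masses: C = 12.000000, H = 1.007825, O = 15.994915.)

Atom tally by fragment:
  CH3 → C:1 H:3
  CH2 → C:1 H:2
  CH(OC2H5) → C:3 H:6 O:1
  CH3 → C:1 H:3
Element totals:
  C: 6
  H: 14
  O: 1
Molecular formula: C6H14O.
  M = 6(12.0) + 14(1.007825) + 15.994915
    = 72.000000 + 14.109550 + 15.994915 = 102.104465

102.1045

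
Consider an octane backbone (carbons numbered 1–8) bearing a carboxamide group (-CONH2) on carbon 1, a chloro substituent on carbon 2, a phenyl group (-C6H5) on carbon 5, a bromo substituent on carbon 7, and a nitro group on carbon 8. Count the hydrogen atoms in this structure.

20

Atom tally by fragment:
  H2NOCCH2 → C:2 H:4 O:1 N:1
  CH(Cl) → C:1 H:1 Cl:1
  CH2 → C:1 H:2
  CH2 → C:1 H:2
  CH(C6H5) → C:7 H:6
  CH2 → C:1 H:2
  CH(Br) → C:1 H:1 Br:1
  CH2NO2 → C:1 H:2 N:1 O:2
Element totals:
  C: 15
  H: 20
  Br: 1
  Cl: 1
  N: 2
  O: 3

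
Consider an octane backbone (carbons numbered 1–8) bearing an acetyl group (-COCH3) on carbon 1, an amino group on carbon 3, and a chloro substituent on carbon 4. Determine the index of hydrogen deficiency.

Atom tally by fragment:
  CH3COCH2 → C:3 H:5 O:1
  CH2 → C:1 H:2
  CH(NH2) → C:1 H:3 N:1
  CH(Cl) → C:1 H:1 Cl:1
  CH2 → C:1 H:2
  CH2 → C:1 H:2
  CH2 → C:1 H:2
  CH3 → C:1 H:3
Element totals:
  C: 10
  H: 20
  Cl: 1
  N: 1
  O: 1
Molecular formula: C10H20ClNO.
DoU = (2C + 2 + N − H − X) / 2 = (2·10 + 2 + 1 − 20 − 1) / 2 = 1.

1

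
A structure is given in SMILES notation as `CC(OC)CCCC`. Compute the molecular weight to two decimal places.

Atom tally by fragment:
  CH3 → C:1 H:3
  CH(OCH3) → C:2 H:4 O:1
  CH2 → C:1 H:2
  CH2 → C:1 H:2
  CH2 → C:1 H:2
  CH3 → C:1 H:3
Element totals:
  C: 7
  H: 16
  O: 1
Molecular formula: C7H16O.
  M = 7(12.011) + 16(1.008) + 15.999
    = 84.077 + 16.128 + 15.999 = 116.204

116.20 g/mol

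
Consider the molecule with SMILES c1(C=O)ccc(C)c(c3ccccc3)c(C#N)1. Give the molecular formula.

C15H11NO

Atom tally by fragment:
  benzene ring core → C:6 H:6
  (− 4 ring H displaced by substituents)
  + CHO → C:1 H:1 O:1
  + CH3 → C:1 H:3
  + C6H5 → C:6 H:5
  + CN → C:1 N:1
Element totals:
  C: 15
  H: 11
  N: 1
  O: 1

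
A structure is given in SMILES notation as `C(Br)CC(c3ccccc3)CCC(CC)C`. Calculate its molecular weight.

Atom tally by fragment:
  BrCH2 → C:1 H:2 Br:1
  CH2 → C:1 H:2
  CH(C6H5) → C:7 H:6
  CH2 → C:1 H:2
  CH2 → C:1 H:2
  CH(C2H5) → C:3 H:6
  CH3 → C:1 H:3
Element totals:
  C: 15
  H: 23
  Br: 1
Molecular formula: C15H23Br.
  M = 15(12.011) + 23(1.008) + 79.904
    = 180.165 + 23.184 + 79.904 = 283.253

283.25 g/mol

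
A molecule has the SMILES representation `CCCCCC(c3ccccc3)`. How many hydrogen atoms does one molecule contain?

18

Atom tally by fragment:
  CH3 → C:1 H:3
  CH2 → C:1 H:2
  CH2 → C:1 H:2
  CH2 → C:1 H:2
  CH2 → C:1 H:2
  CH2C6H5 → C:7 H:7
Element totals:
  C: 12
  H: 18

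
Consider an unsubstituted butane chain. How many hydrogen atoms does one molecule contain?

Atom tally by fragment:
  CH3 → C:1 H:3
  CH2 → C:1 H:2
  CH2 → C:1 H:2
  CH3 → C:1 H:3
Element totals:
  C: 4
  H: 10

10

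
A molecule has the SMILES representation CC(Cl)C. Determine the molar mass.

Atom tally by fragment:
  CH3 → C:1 H:3
  CH(Cl) → C:1 H:1 Cl:1
  CH3 → C:1 H:3
Element totals:
  C: 3
  H: 7
  Cl: 1
Molecular formula: C3H7Cl.
  M = 3(12.011) + 7(1.008) + 35.45
    = 36.033 + 7.056 + 35.450 = 78.539

78.54 g/mol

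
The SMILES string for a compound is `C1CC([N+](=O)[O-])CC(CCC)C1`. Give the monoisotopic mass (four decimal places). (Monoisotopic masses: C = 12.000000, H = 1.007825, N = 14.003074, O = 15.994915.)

171.1259

Atom tally by fragment:
  cyclohexane ring core → C:6 H:12
  (− 2 ring H displaced by substituents)
  + NO2 → N:1 O:2
  + CH2CH2CH3 → C:3 H:7
Element totals:
  C: 9
  H: 17
  N: 1
  O: 2
Molecular formula: C9H17NO2.
  M = 9(12.0) + 17(1.007825) + 14.003074 + 2(15.994915)
    = 108.000000 + 17.133025 + 14.003074 + 31.989830 = 171.125929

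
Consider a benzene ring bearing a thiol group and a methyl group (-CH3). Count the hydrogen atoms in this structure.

8

Atom tally by fragment:
  benzene ring core → C:6 H:6
  (− 2 ring H displaced by substituents)
  + SH → S:1 H:1
  + CH3 → C:1 H:3
Element totals:
  C: 7
  H: 8
  S: 1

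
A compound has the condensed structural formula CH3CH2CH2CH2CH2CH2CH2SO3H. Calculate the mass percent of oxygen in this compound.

26.63%

Atom tally by fragment:
  CH3 → C:1 H:3
  CH2 → C:1 H:2
  CH2 → C:1 H:2
  CH2 → C:1 H:2
  CH2 → C:1 H:2
  CH2 → C:1 H:2
  CH2SO3H → C:1 H:3 S:1 O:3
Element totals:
  C: 7
  H: 16
  O: 3
  S: 1
Molecular formula: C7H16O3S.
Molar mass = 180.262 g/mol.
Mass from O: 3 × 15.999 = 47.997 g/mol.
%O = 47.997 / 180.262 × 100 = 26.63%.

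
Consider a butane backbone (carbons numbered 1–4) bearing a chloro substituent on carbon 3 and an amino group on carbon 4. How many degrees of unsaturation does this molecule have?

Atom tally by fragment:
  CH3 → C:1 H:3
  CH2 → C:1 H:2
  CH(Cl) → C:1 H:1 Cl:1
  CH2NH2 → C:1 H:4 N:1
Element totals:
  C: 4
  H: 10
  Cl: 1
  N: 1
Molecular formula: C4H10ClN.
DoU = (2C + 2 + N − H − X) / 2 = (2·4 + 2 + 1 − 10 − 1) / 2 = 0.

0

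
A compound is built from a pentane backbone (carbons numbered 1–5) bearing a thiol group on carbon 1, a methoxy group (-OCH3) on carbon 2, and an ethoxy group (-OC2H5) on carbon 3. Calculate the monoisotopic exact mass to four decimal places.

178.1028

Atom tally by fragment:
  HSCH2 → C:1 H:3 S:1
  CH(OCH3) → C:2 H:4 O:1
  CH(OC2H5) → C:3 H:6 O:1
  CH2 → C:1 H:2
  CH3 → C:1 H:3
Element totals:
  C: 8
  H: 18
  O: 2
  S: 1
Molecular formula: C8H18O2S.
  M = 8(12.0) + 18(1.007825) + 2(15.994915) + 31.972071
    = 96.000000 + 18.140850 + 31.989830 + 31.972071 = 178.102751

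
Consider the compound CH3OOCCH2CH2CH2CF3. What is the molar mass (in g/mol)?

170.13 g/mol

Atom tally by fragment:
  CH3OOCCH2 → C:3 H:5 O:2
  CH2 → C:1 H:2
  CH2CF3 → C:2 H:2 F:3
Element totals:
  C: 6
  H: 9
  F: 3
  O: 2
Molecular formula: C6H9F3O2.
  M = 6(12.011) + 9(1.008) + 3(18.998) + 2(15.999)
    = 72.066 + 9.072 + 56.994 + 31.998 = 170.130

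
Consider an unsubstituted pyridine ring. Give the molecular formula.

C5H5N

Atom tally by fragment:
  pyridine ring core → C:5 H:5 N:1
Element totals:
  C: 5
  H: 5
  N: 1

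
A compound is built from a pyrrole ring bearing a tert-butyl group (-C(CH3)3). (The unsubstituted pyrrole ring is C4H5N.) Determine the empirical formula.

C8H13N

Atom tally by fragment:
  pyrrole ring core → C:4 H:5 N:1
  (− 1 ring H displaced by substituents)
  + C(CH3)3 → C:4 H:9
Element totals:
  C: 8
  H: 13
  N: 1
Molecular formula: C8H13N.
gcd of subscripts (8, 13, 1) = 1, so the empirical formula equals the molecular formula.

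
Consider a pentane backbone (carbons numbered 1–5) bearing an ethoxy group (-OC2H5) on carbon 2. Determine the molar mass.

116.20 g/mol

Atom tally by fragment:
  CH3 → C:1 H:3
  CH(OC2H5) → C:3 H:6 O:1
  CH2 → C:1 H:2
  CH2 → C:1 H:2
  CH3 → C:1 H:3
Element totals:
  C: 7
  H: 16
  O: 1
Molecular formula: C7H16O.
  M = 7(12.011) + 16(1.008) + 15.999
    = 84.077 + 16.128 + 15.999 = 116.204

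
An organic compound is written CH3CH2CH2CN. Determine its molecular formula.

C4H7N

Element totals:
  C: 4
  H: 7
  N: 1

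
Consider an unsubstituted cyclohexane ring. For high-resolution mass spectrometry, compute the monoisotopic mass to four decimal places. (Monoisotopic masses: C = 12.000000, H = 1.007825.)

Atom tally by fragment:
  cyclohexane ring core → C:6 H:12
Element totals:
  C: 6
  H: 12
Molecular formula: C6H12.
  M = 6(12.0) + 12(1.007825)
    = 72.000000 + 12.093900 = 84.093900

84.0939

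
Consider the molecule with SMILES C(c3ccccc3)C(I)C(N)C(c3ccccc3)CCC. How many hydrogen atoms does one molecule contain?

Atom tally by fragment:
  C6H5CH2 → C:7 H:7
  CH(I) → C:1 H:1 I:1
  CH(NH2) → C:1 H:3 N:1
  CH(C6H5) → C:7 H:6
  CH2 → C:1 H:2
  CH2 → C:1 H:2
  CH3 → C:1 H:3
Element totals:
  C: 19
  H: 24
  I: 1
  N: 1

24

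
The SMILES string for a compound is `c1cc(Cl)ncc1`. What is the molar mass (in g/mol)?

113.54 g/mol

Atom tally by fragment:
  pyridine ring core → C:5 H:5 N:1
  (− 1 ring H displaced by substituents)
  + Cl → Cl:1
Element totals:
  C: 5
  H: 4
  Cl: 1
  N: 1
Molecular formula: C5H4ClN.
  M = 5(12.011) + 4(1.008) + 35.45 + 14.007
    = 60.055 + 4.032 + 35.450 + 14.007 = 113.544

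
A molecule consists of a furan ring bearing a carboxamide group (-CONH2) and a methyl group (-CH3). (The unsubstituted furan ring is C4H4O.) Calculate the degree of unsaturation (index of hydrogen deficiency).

4

Atom tally by fragment:
  furan ring core → C:4 H:4 O:1
  (− 2 ring H displaced by substituents)
  + CONH2 → C:1 H:2 O:1 N:1
  + CH3 → C:1 H:3
Element totals:
  C: 6
  H: 7
  N: 1
  O: 2
Molecular formula: C6H7NO2.
DoU = (2C + 2 + N − H − X) / 2 = (2·6 + 2 + 1 − 7 − 0) / 2 = 4.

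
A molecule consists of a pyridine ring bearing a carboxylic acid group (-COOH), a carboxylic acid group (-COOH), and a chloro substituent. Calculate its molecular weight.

201.56 g/mol

Atom tally by fragment:
  pyridine ring core → C:5 H:5 N:1
  (− 3 ring H displaced by substituents)
  + COOH → C:1 H:1 O:2
  + COOH → C:1 H:1 O:2
  + Cl → Cl:1
Element totals:
  C: 7
  H: 4
  Cl: 1
  N: 1
  O: 4
Molecular formula: C7H4ClNO4.
  M = 7(12.011) + 4(1.008) + 35.45 + 14.007 + 4(15.999)
    = 84.077 + 4.032 + 35.450 + 14.007 + 63.996 = 201.562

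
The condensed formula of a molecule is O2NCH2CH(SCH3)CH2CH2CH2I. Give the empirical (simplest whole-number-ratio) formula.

C6H12INO2S

Element totals:
  C: 6
  H: 12
  I: 1
  N: 1
  O: 2
  S: 1
Molecular formula: C6H12INO2S.
gcd of subscripts (6, 12, 1, 1, 2, 1) = 1, so the empirical formula equals the molecular formula.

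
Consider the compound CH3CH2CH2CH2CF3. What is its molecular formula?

Atom tally by fragment:
  CH3 → C:1 H:3
  CH2 → C:1 H:2
  CH2 → C:1 H:2
  CH2CF3 → C:2 H:2 F:3
Element totals:
  C: 5
  H: 9
  F: 3

C5H9F3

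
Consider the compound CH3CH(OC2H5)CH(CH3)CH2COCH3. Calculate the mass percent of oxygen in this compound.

Atom tally by fragment:
  CH3 → C:1 H:3
  CH(OC2H5) → C:3 H:6 O:1
  CH(CH3) → C:2 H:4
  CH2COCH3 → C:3 H:5 O:1
Element totals:
  C: 9
  H: 18
  O: 2
Molecular formula: C9H18O2.
Molar mass = 158.241 g/mol.
Mass from O: 2 × 15.999 = 31.998 g/mol.
%O = 31.998 / 158.241 × 100 = 20.22%.

20.22%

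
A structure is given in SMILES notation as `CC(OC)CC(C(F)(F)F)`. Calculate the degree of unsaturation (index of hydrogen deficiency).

0

Atom tally by fragment:
  CH3 → C:1 H:3
  CH(OCH3) → C:2 H:4 O:1
  CH2 → C:1 H:2
  CH2CF3 → C:2 H:2 F:3
Element totals:
  C: 6
  H: 11
  F: 3
  O: 1
Molecular formula: C6H11F3O.
DoU = (2C + 2 + N − H − X) / 2 = (2·6 + 2 + 0 − 11 − 3) / 2 = 0.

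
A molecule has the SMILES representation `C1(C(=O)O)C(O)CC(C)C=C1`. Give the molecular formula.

Atom tally by fragment:
  cyclohexene ring core → C:6 H:10
  (− 3 ring H displaced by substituents)
  + COOH → C:1 H:1 O:2
  + OH → O:1 H:1
  + CH3 → C:1 H:3
Element totals:
  C: 8
  H: 12
  O: 3

C8H12O3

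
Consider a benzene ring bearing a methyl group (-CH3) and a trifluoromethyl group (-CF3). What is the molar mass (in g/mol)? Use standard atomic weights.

160.14 g/mol

Atom tally by fragment:
  benzene ring core → C:6 H:6
  (− 2 ring H displaced by substituents)
  + CH3 → C:1 H:3
  + CF3 → C:1 F:3
Element totals:
  C: 8
  H: 7
  F: 3
Molecular formula: C8H7F3.
  M = 8(12.011) + 7(1.008) + 3(18.998)
    = 96.088 + 7.056 + 56.994 = 160.138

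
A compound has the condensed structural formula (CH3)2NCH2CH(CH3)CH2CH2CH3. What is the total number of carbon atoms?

8

Atom tally by fragment:
  (CH3)2NCH2 → C:3 H:8 N:1
  CH(CH3) → C:2 H:4
  CH2 → C:1 H:2
  CH2 → C:1 H:2
  CH3 → C:1 H:3
Element totals:
  C: 8
  H: 19
  N: 1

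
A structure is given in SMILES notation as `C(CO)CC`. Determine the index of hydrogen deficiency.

0

Atom tally by fragment:
  HOCH2CH2 → C:2 H:5 O:1
  CH2 → C:1 H:2
  CH3 → C:1 H:3
Element totals:
  C: 4
  H: 10
  O: 1
Molecular formula: C4H10O.
DoU = (2C + 2 + N − H − X) / 2 = (2·4 + 2 + 0 − 10 − 0) / 2 = 0.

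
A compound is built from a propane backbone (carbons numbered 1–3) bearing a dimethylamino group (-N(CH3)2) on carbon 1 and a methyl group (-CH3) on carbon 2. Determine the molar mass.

Atom tally by fragment:
  (CH3)2NCH2 → C:3 H:8 N:1
  CH(CH3) → C:2 H:4
  CH3 → C:1 H:3
Element totals:
  C: 6
  H: 15
  N: 1
Molecular formula: C6H15N.
  M = 6(12.011) + 15(1.008) + 14.007
    = 72.066 + 15.120 + 14.007 = 101.193

101.19 g/mol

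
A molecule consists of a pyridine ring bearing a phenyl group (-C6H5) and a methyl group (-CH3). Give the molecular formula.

Atom tally by fragment:
  pyridine ring core → C:5 H:5 N:1
  (− 2 ring H displaced by substituents)
  + C6H5 → C:6 H:5
  + CH3 → C:1 H:3
Element totals:
  C: 12
  H: 11
  N: 1

C12H11N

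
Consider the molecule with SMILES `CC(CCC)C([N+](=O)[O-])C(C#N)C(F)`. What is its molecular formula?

Atom tally by fragment:
  CH3 → C:1 H:3
  CH(CH2CH2CH3) → C:4 H:8
  CH(NO2) → C:1 H:1 N:1 O:2
  CH(CN) → C:2 H:1 N:1
  CH2F → C:1 H:2 F:1
Element totals:
  C: 9
  H: 15
  F: 1
  N: 2
  O: 2

C9H15FN2O2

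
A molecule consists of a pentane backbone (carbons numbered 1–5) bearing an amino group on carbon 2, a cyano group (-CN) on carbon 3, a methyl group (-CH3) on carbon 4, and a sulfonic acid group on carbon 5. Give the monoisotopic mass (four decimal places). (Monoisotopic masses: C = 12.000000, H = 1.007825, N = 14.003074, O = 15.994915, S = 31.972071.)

Atom tally by fragment:
  CH3 → C:1 H:3
  CH(NH2) → C:1 H:3 N:1
  CH(CN) → C:2 H:1 N:1
  CH(CH3) → C:2 H:4
  CH2SO3H → C:1 H:3 S:1 O:3
Element totals:
  C: 7
  H: 14
  N: 2
  O: 3
  S: 1
Molecular formula: C7H14N2O3S.
  M = 7(12.0) + 14(1.007825) + 2(14.003074) + 3(15.994915) + 31.972071
    = 84.000000 + 14.109550 + 28.006148 + 47.984745 + 31.972071 = 206.072514

206.0725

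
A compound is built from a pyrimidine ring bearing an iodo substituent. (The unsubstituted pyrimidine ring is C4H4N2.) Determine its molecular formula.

Atom tally by fragment:
  pyrimidine ring core → C:4 H:4 N:2
  (− 1 ring H displaced by substituents)
  + I → I:1
Element totals:
  C: 4
  H: 3
  I: 1
  N: 2

C4H3IN2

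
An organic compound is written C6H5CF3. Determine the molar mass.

146.11 g/mol

Atom tally by fragment:
  benzene ring core → C:6 H:6
  (− 1 ring H displaced by substituents)
  + CF3 → C:1 F:3
Element totals:
  C: 7
  H: 5
  F: 3
Molecular formula: C7H5F3.
  M = 7(12.011) + 5(1.008) + 3(18.998)
    = 84.077 + 5.040 + 56.994 = 146.111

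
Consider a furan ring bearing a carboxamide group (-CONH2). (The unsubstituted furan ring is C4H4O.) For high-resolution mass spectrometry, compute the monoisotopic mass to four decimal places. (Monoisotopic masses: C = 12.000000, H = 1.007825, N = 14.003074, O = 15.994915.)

Atom tally by fragment:
  furan ring core → C:4 H:4 O:1
  (− 1 ring H displaced by substituents)
  + CONH2 → C:1 H:2 O:1 N:1
Element totals:
  C: 5
  H: 5
  N: 1
  O: 2
Molecular formula: C5H5NO2.
  M = 5(12.0) + 5(1.007825) + 14.003074 + 2(15.994915)
    = 60.000000 + 5.039125 + 14.003074 + 31.989830 = 111.032029

111.0320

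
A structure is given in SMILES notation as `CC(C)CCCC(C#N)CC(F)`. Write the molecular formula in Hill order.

Atom tally by fragment:
  CH3 → C:1 H:3
  CH(CH3) → C:2 H:4
  CH2 → C:1 H:2
  CH2 → C:1 H:2
  CH2 → C:1 H:2
  CH(CN) → C:2 H:1 N:1
  CH2 → C:1 H:2
  CH2F → C:1 H:2 F:1
Element totals:
  C: 10
  H: 18
  F: 1
  N: 1

C10H18FN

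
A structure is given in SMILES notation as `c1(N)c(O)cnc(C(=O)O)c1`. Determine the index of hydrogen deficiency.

Atom tally by fragment:
  pyridine ring core → C:5 H:5 N:1
  (− 3 ring H displaced by substituents)
  + NH2 → N:1 H:2
  + OH → O:1 H:1
  + COOH → C:1 H:1 O:2
Element totals:
  C: 6
  H: 6
  N: 2
  O: 3
Molecular formula: C6H6N2O3.
DoU = (2C + 2 + N − H − X) / 2 = (2·6 + 2 + 2 − 6 − 0) / 2 = 5.

5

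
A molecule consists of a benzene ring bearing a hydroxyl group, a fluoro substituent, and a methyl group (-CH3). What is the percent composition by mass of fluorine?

15.06%

Atom tally by fragment:
  benzene ring core → C:6 H:6
  (− 3 ring H displaced by substituents)
  + OH → O:1 H:1
  + F → F:1
  + CH3 → C:1 H:3
Element totals:
  C: 7
  H: 7
  F: 1
  O: 1
Molecular formula: C7H7FO.
Molar mass = 126.130 g/mol.
Mass from F: 1 × 18.998 = 18.998 g/mol.
%F = 18.998 / 126.130 × 100 = 15.06%.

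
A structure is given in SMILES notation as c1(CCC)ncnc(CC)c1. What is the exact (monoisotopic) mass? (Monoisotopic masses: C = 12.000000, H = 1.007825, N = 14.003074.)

150.1157

Atom tally by fragment:
  pyrimidine ring core → C:4 H:4 N:2
  (− 2 ring H displaced by substituents)
  + CH2CH2CH3 → C:3 H:7
  + C2H5 → C:2 H:5
Element totals:
  C: 9
  H: 14
  N: 2
Molecular formula: C9H14N2.
  M = 9(12.0) + 14(1.007825) + 2(14.003074)
    = 108.000000 + 14.109550 + 28.006148 = 150.115698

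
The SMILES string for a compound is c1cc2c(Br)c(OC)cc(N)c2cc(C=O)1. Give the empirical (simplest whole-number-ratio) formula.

Atom tally by fragment:
  naphthalene ring system core → C:10 H:8
  (− 4 ring H displaced by substituents)
  + Br → Br:1
  + OCH3 → C:1 H:3 O:1
  + NH2 → N:1 H:2
  + CHO → C:1 H:1 O:1
Element totals:
  C: 12
  H: 10
  Br: 1
  N: 1
  O: 2
Molecular formula: C12H10BrNO2.
gcd of subscripts (1, 12, 10, 1, 2) = 1, so the empirical formula equals the molecular formula.

C12H10BrNO2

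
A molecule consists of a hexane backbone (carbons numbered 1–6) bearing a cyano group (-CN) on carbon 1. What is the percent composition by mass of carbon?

75.62%

Atom tally by fragment:
  NCCH2 → C:2 H:2 N:1
  CH2 → C:1 H:2
  CH2 → C:1 H:2
  CH2 → C:1 H:2
  CH2 → C:1 H:2
  CH3 → C:1 H:3
Element totals:
  C: 7
  H: 13
  N: 1
Molecular formula: C7H13N.
Molar mass = 111.188 g/mol.
Mass from C: 7 × 12.011 = 84.077 g/mol.
%C = 84.077 / 111.188 × 100 = 75.62%.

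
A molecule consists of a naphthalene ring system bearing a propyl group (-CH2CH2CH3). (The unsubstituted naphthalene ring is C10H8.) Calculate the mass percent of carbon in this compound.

91.71%

Atom tally by fragment:
  naphthalene ring system core → C:10 H:8
  (− 1 ring H displaced by substituents)
  + CH2CH2CH3 → C:3 H:7
Element totals:
  C: 13
  H: 14
Molecular formula: C13H14.
Molar mass = 170.255 g/mol.
Mass from C: 13 × 12.011 = 156.143 g/mol.
%C = 156.143 / 170.255 × 100 = 91.71%.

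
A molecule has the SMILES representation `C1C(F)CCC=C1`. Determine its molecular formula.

C6H9F

Atom tally by fragment:
  cyclohexene ring core → C:6 H:10
  (− 1 ring H displaced by substituents)
  + F → F:1
Element totals:
  C: 6
  H: 9
  F: 1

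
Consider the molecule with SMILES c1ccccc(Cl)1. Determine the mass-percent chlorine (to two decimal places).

31.50%

Atom tally by fragment:
  benzene ring core → C:6 H:6
  (− 1 ring H displaced by substituents)
  + Cl → Cl:1
Element totals:
  C: 6
  H: 5
  Cl: 1
Molecular formula: C6H5Cl.
Molar mass = 112.556 g/mol.
Mass from Cl: 1 × 35.45 = 35.450 g/mol.
%Cl = 35.450 / 112.556 × 100 = 31.50%.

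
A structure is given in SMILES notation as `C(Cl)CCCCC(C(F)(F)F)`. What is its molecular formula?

Atom tally by fragment:
  ClCH2 → C:1 H:2 Cl:1
  CH2 → C:1 H:2
  CH2 → C:1 H:2
  CH2 → C:1 H:2
  CH2 → C:1 H:2
  CH2CF3 → C:2 H:2 F:3
Element totals:
  C: 7
  H: 12
  Cl: 1
  F: 3

C7H12ClF3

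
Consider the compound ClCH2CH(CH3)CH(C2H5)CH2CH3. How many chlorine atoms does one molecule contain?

1

Element totals:
  C: 8
  H: 17
  Cl: 1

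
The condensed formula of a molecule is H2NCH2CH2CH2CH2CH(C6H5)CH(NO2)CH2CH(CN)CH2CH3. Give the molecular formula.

Atom tally by fragment:
  H2NCH2 → C:1 H:4 N:1
  CH2 → C:1 H:2
  CH2 → C:1 H:2
  CH2 → C:1 H:2
  CH(C6H5) → C:7 H:6
  CH(NO2) → C:1 H:1 N:1 O:2
  CH2 → C:1 H:2
  CH(CN) → C:2 H:1 N:1
  CH2 → C:1 H:2
  CH3 → C:1 H:3
Element totals:
  C: 17
  H: 25
  N: 3
  O: 2

C17H25N3O2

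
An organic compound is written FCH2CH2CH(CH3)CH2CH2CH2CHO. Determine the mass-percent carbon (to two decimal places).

65.72%

Atom tally by fragment:
  FCH2 → C:1 H:2 F:1
  CH2 → C:1 H:2
  CH(CH3) → C:2 H:4
  CH2 → C:1 H:2
  CH2 → C:1 H:2
  CH2CHO → C:2 H:3 O:1
Element totals:
  C: 8
  H: 15
  F: 1
  O: 1
Molecular formula: C8H15FO.
Molar mass = 146.205 g/mol.
Mass from C: 8 × 12.011 = 96.088 g/mol.
%C = 96.088 / 146.205 × 100 = 65.72%.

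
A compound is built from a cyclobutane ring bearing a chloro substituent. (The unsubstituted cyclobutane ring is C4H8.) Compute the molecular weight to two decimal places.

Atom tally by fragment:
  cyclobutane ring core → C:4 H:8
  (− 1 ring H displaced by substituents)
  + Cl → Cl:1
Element totals:
  C: 4
  H: 7
  Cl: 1
Molecular formula: C4H7Cl.
  M = 4(12.011) + 7(1.008) + 35.45
    = 48.044 + 7.056 + 35.450 = 90.550

90.55 g/mol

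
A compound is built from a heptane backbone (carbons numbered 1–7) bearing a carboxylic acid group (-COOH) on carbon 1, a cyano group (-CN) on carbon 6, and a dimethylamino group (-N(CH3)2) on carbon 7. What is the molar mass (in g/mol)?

Atom tally by fragment:
  HOOCCH2 → C:2 H:3 O:2
  CH2 → C:1 H:2
  CH2 → C:1 H:2
  CH2 → C:1 H:2
  CH2 → C:1 H:2
  CH(CN) → C:2 H:1 N:1
  CH2N(CH3)2 → C:3 H:8 N:1
Element totals:
  C: 11
  H: 20
  N: 2
  O: 2
Molecular formula: C11H20N2O2.
  M = 11(12.011) + 20(1.008) + 2(14.007) + 2(15.999)
    = 132.121 + 20.160 + 28.014 + 31.998 = 212.293

212.29 g/mol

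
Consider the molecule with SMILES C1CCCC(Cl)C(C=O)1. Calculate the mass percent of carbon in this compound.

57.35%

Atom tally by fragment:
  cyclohexane ring core → C:6 H:12
  (− 2 ring H displaced by substituents)
  + Cl → Cl:1
  + CHO → C:1 H:1 O:1
Element totals:
  C: 7
  H: 11
  Cl: 1
  O: 1
Molecular formula: C7H11ClO.
Molar mass = 146.614 g/mol.
Mass from C: 7 × 12.011 = 84.077 g/mol.
%C = 84.077 / 146.614 × 100 = 57.35%.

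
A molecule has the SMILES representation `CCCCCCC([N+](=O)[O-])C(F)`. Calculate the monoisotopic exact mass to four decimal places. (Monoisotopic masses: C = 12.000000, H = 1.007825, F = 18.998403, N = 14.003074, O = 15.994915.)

Atom tally by fragment:
  CH3 → C:1 H:3
  CH2 → C:1 H:2
  CH2 → C:1 H:2
  CH2 → C:1 H:2
  CH2 → C:1 H:2
  CH2 → C:1 H:2
  CH(NO2) → C:1 H:1 N:1 O:2
  CH2F → C:1 H:2 F:1
Element totals:
  C: 8
  H: 16
  F: 1
  N: 1
  O: 2
Molecular formula: C8H16FNO2.
  M = 8(12.0) + 16(1.007825) + 18.998403 + 14.003074 + 2(15.994915)
    = 96.000000 + 16.125200 + 18.998403 + 14.003074 + 31.989830 = 177.116507

177.1165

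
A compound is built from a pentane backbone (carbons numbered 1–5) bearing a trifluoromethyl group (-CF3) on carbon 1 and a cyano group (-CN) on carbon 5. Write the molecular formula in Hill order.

C7H10F3N

Atom tally by fragment:
  F3CCH2 → C:2 H:2 F:3
  CH2 → C:1 H:2
  CH2 → C:1 H:2
  CH2 → C:1 H:2
  CH2CN → C:2 H:2 N:1
Element totals:
  C: 7
  H: 10
  F: 3
  N: 1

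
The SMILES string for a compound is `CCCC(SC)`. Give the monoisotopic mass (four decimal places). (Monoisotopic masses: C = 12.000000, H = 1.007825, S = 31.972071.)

Atom tally by fragment:
  CH3 → C:1 H:3
  CH2 → C:1 H:2
  CH2 → C:1 H:2
  CH2SCH3 → C:2 H:5 S:1
Element totals:
  C: 5
  H: 12
  S: 1
Molecular formula: C5H12S.
  M = 5(12.0) + 12(1.007825) + 31.972071
    = 60.000000 + 12.093900 + 31.972071 = 104.065971

104.0660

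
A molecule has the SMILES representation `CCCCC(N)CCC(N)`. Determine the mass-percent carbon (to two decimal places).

Atom tally by fragment:
  CH3 → C:1 H:3
  CH2 → C:1 H:2
  CH2 → C:1 H:2
  CH2 → C:1 H:2
  CH(NH2) → C:1 H:3 N:1
  CH2 → C:1 H:2
  CH2 → C:1 H:2
  CH2NH2 → C:1 H:4 N:1
Element totals:
  C: 8
  H: 20
  N: 2
Molecular formula: C8H20N2.
Molar mass = 144.262 g/mol.
Mass from C: 8 × 12.011 = 96.088 g/mol.
%C = 96.088 / 144.262 × 100 = 66.61%.

66.61%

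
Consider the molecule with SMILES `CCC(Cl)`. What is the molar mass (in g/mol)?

78.54 g/mol

Atom tally by fragment:
  CH3 → C:1 H:3
  CH2 → C:1 H:2
  CH2Cl → C:1 H:2 Cl:1
Element totals:
  C: 3
  H: 7
  Cl: 1
Molecular formula: C3H7Cl.
  M = 3(12.011) + 7(1.008) + 35.45
    = 36.033 + 7.056 + 35.450 = 78.539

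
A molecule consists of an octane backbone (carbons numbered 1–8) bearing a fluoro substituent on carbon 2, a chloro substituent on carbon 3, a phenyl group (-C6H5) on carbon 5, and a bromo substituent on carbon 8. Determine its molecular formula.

Atom tally by fragment:
  CH3 → C:1 H:3
  CH(F) → C:1 H:1 F:1
  CH(Cl) → C:1 H:1 Cl:1
  CH2 → C:1 H:2
  CH(C6H5) → C:7 H:6
  CH2 → C:1 H:2
  CH2 → C:1 H:2
  CH2Br → C:1 H:2 Br:1
Element totals:
  C: 14
  H: 19
  Br: 1
  Cl: 1
  F: 1

C14H19BrClF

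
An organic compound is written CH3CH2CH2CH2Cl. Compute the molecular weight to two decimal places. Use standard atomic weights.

Atom tally by fragment:
  CH3 → C:1 H:3
  CH2 → C:1 H:2
  CH2 → C:1 H:2
  CH2Cl → C:1 H:2 Cl:1
Element totals:
  C: 4
  H: 9
  Cl: 1
Molecular formula: C4H9Cl.
  M = 4(12.011) + 9(1.008) + 35.45
    = 48.044 + 9.072 + 35.450 = 92.566

92.57 g/mol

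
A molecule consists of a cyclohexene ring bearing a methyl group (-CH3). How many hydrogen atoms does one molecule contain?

12

Atom tally by fragment:
  cyclohexene ring core → C:6 H:10
  (− 1 ring H displaced by substituents)
  + CH3 → C:1 H:3
Element totals:
  C: 7
  H: 12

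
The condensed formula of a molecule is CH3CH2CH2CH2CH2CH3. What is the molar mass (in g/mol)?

Element totals:
  C: 6
  H: 14
Molecular formula: C6H14.
  M = 6(12.011) + 14(1.008)
    = 72.066 + 14.112 = 86.178

86.18 g/mol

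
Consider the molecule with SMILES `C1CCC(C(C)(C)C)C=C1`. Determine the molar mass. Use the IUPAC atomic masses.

138.25 g/mol

Atom tally by fragment:
  cyclohexene ring core → C:6 H:10
  (− 1 ring H displaced by substituents)
  + C(CH3)3 → C:4 H:9
Element totals:
  C: 10
  H: 18
Molecular formula: C10H18.
  M = 10(12.011) + 18(1.008)
    = 120.110 + 18.144 = 138.254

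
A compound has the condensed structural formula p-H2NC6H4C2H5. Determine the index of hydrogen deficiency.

Element totals:
  C: 8
  H: 11
  N: 1
Molecular formula: C8H11N.
DoU = (2C + 2 + N − H − X) / 2 = (2·8 + 2 + 1 − 11 − 0) / 2 = 4.

4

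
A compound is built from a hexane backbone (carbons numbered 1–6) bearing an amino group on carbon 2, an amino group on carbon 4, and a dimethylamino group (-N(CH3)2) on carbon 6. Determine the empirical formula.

Atom tally by fragment:
  CH3 → C:1 H:3
  CH(NH2) → C:1 H:3 N:1
  CH2 → C:1 H:2
  CH(NH2) → C:1 H:3 N:1
  CH2 → C:1 H:2
  CH2N(CH3)2 → C:3 H:8 N:1
Element totals:
  C: 8
  H: 21
  N: 3
Molecular formula: C8H21N3.
gcd of subscripts (8, 21, 3) = 1, so the empirical formula equals the molecular formula.

C8H21N3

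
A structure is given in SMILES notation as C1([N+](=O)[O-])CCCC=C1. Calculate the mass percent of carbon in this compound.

Atom tally by fragment:
  cyclohexene ring core → C:6 H:10
  (− 1 ring H displaced by substituents)
  + NO2 → N:1 O:2
Element totals:
  C: 6
  H: 9
  N: 1
  O: 2
Molecular formula: C6H9NO2.
Molar mass = 127.143 g/mol.
Mass from C: 6 × 12.011 = 72.066 g/mol.
%C = 72.066 / 127.143 × 100 = 56.68%.

56.68%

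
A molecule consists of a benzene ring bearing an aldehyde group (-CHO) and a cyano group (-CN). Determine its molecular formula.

C8H5NO

Atom tally by fragment:
  benzene ring core → C:6 H:6
  (− 2 ring H displaced by substituents)
  + CHO → C:1 H:1 O:1
  + CN → C:1 N:1
Element totals:
  C: 8
  H: 5
  N: 1
  O: 1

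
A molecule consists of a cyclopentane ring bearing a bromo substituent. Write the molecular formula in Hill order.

C5H9Br

Atom tally by fragment:
  cyclopentane ring core → C:5 H:10
  (− 1 ring H displaced by substituents)
  + Br → Br:1
Element totals:
  C: 5
  H: 9
  Br: 1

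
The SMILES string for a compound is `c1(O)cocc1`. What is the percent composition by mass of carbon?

57.14%

Atom tally by fragment:
  furan ring core → C:4 H:4 O:1
  (− 1 ring H displaced by substituents)
  + OH → O:1 H:1
Element totals:
  C: 4
  H: 4
  O: 2
Molecular formula: C4H4O2.
Molar mass = 84.074 g/mol.
Mass from C: 4 × 12.011 = 48.044 g/mol.
%C = 48.044 / 84.074 × 100 = 57.14%.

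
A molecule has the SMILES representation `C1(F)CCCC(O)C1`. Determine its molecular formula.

Atom tally by fragment:
  cyclohexane ring core → C:6 H:12
  (− 2 ring H displaced by substituents)
  + F → F:1
  + OH → O:1 H:1
Element totals:
  C: 6
  H: 11
  F: 1
  O: 1

C6H11FO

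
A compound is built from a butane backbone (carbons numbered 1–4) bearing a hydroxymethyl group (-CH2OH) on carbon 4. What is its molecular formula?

C5H12O

Atom tally by fragment:
  CH3 → C:1 H:3
  CH2 → C:1 H:2
  CH2 → C:1 H:2
  CH2CH2OH → C:2 H:5 O:1
Element totals:
  C: 5
  H: 12
  O: 1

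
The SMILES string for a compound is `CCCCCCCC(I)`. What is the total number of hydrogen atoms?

Atom tally by fragment:
  CH3 → C:1 H:3
  CH2 → C:1 H:2
  CH2 → C:1 H:2
  CH2 → C:1 H:2
  CH2 → C:1 H:2
  CH2 → C:1 H:2
  CH2 → C:1 H:2
  CH2I → C:1 H:2 I:1
Element totals:
  C: 8
  H: 17
  I: 1

17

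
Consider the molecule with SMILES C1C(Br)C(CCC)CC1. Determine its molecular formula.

Atom tally by fragment:
  cyclopentane ring core → C:5 H:10
  (− 2 ring H displaced by substituents)
  + Br → Br:1
  + CH2CH2CH3 → C:3 H:7
Element totals:
  C: 8
  H: 15
  Br: 1

C8H15Br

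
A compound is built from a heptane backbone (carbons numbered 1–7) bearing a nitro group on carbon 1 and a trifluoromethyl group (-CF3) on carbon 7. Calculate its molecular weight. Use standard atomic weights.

Atom tally by fragment:
  O2NCH2 → C:1 H:2 N:1 O:2
  CH2 → C:1 H:2
  CH2 → C:1 H:2
  CH2 → C:1 H:2
  CH2 → C:1 H:2
  CH2 → C:1 H:2
  CH2CF3 → C:2 H:2 F:3
Element totals:
  C: 8
  H: 14
  F: 3
  N: 1
  O: 2
Molecular formula: C8H14F3NO2.
  M = 8(12.011) + 14(1.008) + 3(18.998) + 14.007 + 2(15.999)
    = 96.088 + 14.112 + 56.994 + 14.007 + 31.998 = 213.199

213.20 g/mol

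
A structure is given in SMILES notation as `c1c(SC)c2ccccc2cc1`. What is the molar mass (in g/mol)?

174.26 g/mol

Atom tally by fragment:
  naphthalene ring system core → C:10 H:8
  (− 1 ring H displaced by substituents)
  + SCH3 → C:1 H:3 S:1
Element totals:
  C: 11
  H: 10
  S: 1
Molecular formula: C11H10S.
  M = 11(12.011) + 10(1.008) + 32.06
    = 132.121 + 10.080 + 32.060 = 174.261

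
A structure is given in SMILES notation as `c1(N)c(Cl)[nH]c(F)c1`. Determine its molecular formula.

C4H4ClFN2

Atom tally by fragment:
  pyrrole ring core → C:4 H:5 N:1
  (− 3 ring H displaced by substituents)
  + NH2 → N:1 H:2
  + Cl → Cl:1
  + F → F:1
Element totals:
  C: 4
  H: 4
  Cl: 1
  F: 1
  N: 2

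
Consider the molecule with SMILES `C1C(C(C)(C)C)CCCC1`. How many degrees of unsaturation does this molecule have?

1

Atom tally by fragment:
  cyclohexane ring core → C:6 H:12
  (− 1 ring H displaced by substituents)
  + C(CH3)3 → C:4 H:9
Element totals:
  C: 10
  H: 20
Molecular formula: C10H20.
DoU = (2C + 2 + N − H − X) / 2 = (2·10 + 2 + 0 − 20 − 0) / 2 = 1.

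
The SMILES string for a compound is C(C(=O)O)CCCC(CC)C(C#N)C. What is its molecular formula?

C11H19NO2

Atom tally by fragment:
  HOOCCH2 → C:2 H:3 O:2
  CH2 → C:1 H:2
  CH2 → C:1 H:2
  CH2 → C:1 H:2
  CH(C2H5) → C:3 H:6
  CH(CN) → C:2 H:1 N:1
  CH3 → C:1 H:3
Element totals:
  C: 11
  H: 19
  N: 1
  O: 2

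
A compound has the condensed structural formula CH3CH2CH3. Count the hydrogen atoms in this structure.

8

Element totals:
  C: 3
  H: 8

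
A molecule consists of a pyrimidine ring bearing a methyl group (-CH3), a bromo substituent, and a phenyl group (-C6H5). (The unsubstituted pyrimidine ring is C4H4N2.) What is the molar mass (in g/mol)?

249.11 g/mol

Atom tally by fragment:
  pyrimidine ring core → C:4 H:4 N:2
  (− 3 ring H displaced by substituents)
  + CH3 → C:1 H:3
  + Br → Br:1
  + C6H5 → C:6 H:5
Element totals:
  C: 11
  H: 9
  Br: 1
  N: 2
Molecular formula: C11H9BrN2.
  M = 11(12.011) + 9(1.008) + 79.904 + 2(14.007)
    = 132.121 + 9.072 + 79.904 + 28.014 = 249.111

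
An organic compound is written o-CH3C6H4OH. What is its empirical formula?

C7H8O

Atom tally by fragment:
  benzene ring core → C:6 H:6
  (− 2 ring H displaced by substituents)
  + CH3 → C:1 H:3
  + OH → O:1 H:1
Element totals:
  C: 7
  H: 8
  O: 1
Molecular formula: C7H8O.
gcd of subscripts (7, 8, 1) = 1, so the empirical formula equals the molecular formula.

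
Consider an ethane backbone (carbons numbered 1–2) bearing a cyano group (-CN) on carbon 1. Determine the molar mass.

55.08 g/mol

Atom tally by fragment:
  NCCH2 → C:2 H:2 N:1
  CH3 → C:1 H:3
Element totals:
  C: 3
  H: 5
  N: 1
Molecular formula: C3H5N.
  M = 3(12.011) + 5(1.008) + 14.007
    = 36.033 + 5.040 + 14.007 = 55.080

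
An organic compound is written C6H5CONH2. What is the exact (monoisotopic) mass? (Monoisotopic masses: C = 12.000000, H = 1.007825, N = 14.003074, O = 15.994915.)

121.0528

Atom tally by fragment:
  benzene ring core → C:6 H:6
  (− 1 ring H displaced by substituents)
  + CONH2 → C:1 H:2 O:1 N:1
Element totals:
  C: 7
  H: 7
  N: 1
  O: 1
Molecular formula: C7H7NO.
  M = 7(12.0) + 7(1.007825) + 14.003074 + 15.994915
    = 84.000000 + 7.054775 + 14.003074 + 15.994915 = 121.052764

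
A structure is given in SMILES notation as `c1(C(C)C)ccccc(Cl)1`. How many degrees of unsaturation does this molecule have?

Atom tally by fragment:
  benzene ring core → C:6 H:6
  (− 2 ring H displaced by substituents)
  + CH(CH3)2 → C:3 H:7
  + Cl → Cl:1
Element totals:
  C: 9
  H: 11
  Cl: 1
Molecular formula: C9H11Cl.
DoU = (2C + 2 + N − H − X) / 2 = (2·9 + 2 + 0 − 11 − 1) / 2 = 4.

4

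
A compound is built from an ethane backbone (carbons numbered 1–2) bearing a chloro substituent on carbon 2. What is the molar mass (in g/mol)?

Atom tally by fragment:
  CH3 → C:1 H:3
  CH2Cl → C:1 H:2 Cl:1
Element totals:
  C: 2
  H: 5
  Cl: 1
Molecular formula: C2H5Cl.
  M = 2(12.011) + 5(1.008) + 35.45
    = 24.022 + 5.040 + 35.450 = 64.512

64.51 g/mol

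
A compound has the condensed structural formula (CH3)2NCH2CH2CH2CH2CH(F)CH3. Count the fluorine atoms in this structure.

Element totals:
  C: 8
  H: 18
  F: 1
  N: 1

1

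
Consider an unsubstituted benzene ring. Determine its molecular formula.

Atom tally by fragment:
  benzene ring core → C:6 H:6
Element totals:
  C: 6
  H: 6

C6H6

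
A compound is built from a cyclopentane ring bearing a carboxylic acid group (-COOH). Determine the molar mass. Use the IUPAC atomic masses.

114.14 g/mol

Atom tally by fragment:
  cyclopentane ring core → C:5 H:10
  (− 1 ring H displaced by substituents)
  + COOH → C:1 H:1 O:2
Element totals:
  C: 6
  H: 10
  O: 2
Molecular formula: C6H10O2.
  M = 6(12.011) + 10(1.008) + 2(15.999)
    = 72.066 + 10.080 + 31.998 = 114.144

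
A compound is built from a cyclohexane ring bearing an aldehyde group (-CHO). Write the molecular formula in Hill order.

C7H12O

Atom tally by fragment:
  cyclohexane ring core → C:6 H:12
  (− 1 ring H displaced by substituents)
  + CHO → C:1 H:1 O:1
Element totals:
  C: 7
  H: 12
  O: 1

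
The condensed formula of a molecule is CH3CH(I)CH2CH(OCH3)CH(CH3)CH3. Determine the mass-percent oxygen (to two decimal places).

Atom tally by fragment:
  CH3 → C:1 H:3
  CH(I) → C:1 H:1 I:1
  CH2 → C:1 H:2
  CH(OCH3) → C:2 H:4 O:1
  CH(CH3) → C:2 H:4
  CH3 → C:1 H:3
Element totals:
  C: 8
  H: 17
  I: 1
  O: 1
Molecular formula: C8H17IO.
Molar mass = 256.127 g/mol.
Mass from O: 1 × 15.999 = 15.999 g/mol.
%O = 15.999 / 256.127 × 100 = 6.25%.

6.25%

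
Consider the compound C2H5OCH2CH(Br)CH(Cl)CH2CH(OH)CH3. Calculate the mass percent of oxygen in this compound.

Atom tally by fragment:
  C2H5OCH2 → C:3 H:7 O:1
  CH(Br) → C:1 H:1 Br:1
  CH(Cl) → C:1 H:1 Cl:1
  CH2 → C:1 H:2
  CH(OH) → C:1 H:2 O:1
  CH3 → C:1 H:3
Element totals:
  C: 8
  H: 16
  Br: 1
  Cl: 1
  O: 2
Molecular formula: C8H16BrClO2.
Molar mass = 259.568 g/mol.
Mass from O: 2 × 15.999 = 31.998 g/mol.
%O = 31.998 / 259.568 × 100 = 12.33%.

12.33%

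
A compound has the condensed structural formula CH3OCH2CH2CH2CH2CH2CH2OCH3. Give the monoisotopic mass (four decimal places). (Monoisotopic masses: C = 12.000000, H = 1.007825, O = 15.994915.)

Atom tally by fragment:
  CH3OCH2 → C:2 H:5 O:1
  CH2 → C:1 H:2
  CH2 → C:1 H:2
  CH2 → C:1 H:2
  CH2 → C:1 H:2
  CH2OCH3 → C:2 H:5 O:1
Element totals:
  C: 8
  H: 18
  O: 2
Molecular formula: C8H18O2.
  M = 8(12.0) + 18(1.007825) + 2(15.994915)
    = 96.000000 + 18.140850 + 31.989830 = 146.130680

146.1307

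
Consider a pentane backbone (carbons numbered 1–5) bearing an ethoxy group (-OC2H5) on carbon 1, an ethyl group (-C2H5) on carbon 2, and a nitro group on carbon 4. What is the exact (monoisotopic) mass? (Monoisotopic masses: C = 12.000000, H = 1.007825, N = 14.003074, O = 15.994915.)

Atom tally by fragment:
  C2H5OCH2 → C:3 H:7 O:1
  CH(C2H5) → C:3 H:6
  CH2 → C:1 H:2
  CH(NO2) → C:1 H:1 N:1 O:2
  CH3 → C:1 H:3
Element totals:
  C: 9
  H: 19
  N: 1
  O: 3
Molecular formula: C9H19NO3.
  M = 9(12.0) + 19(1.007825) + 14.003074 + 3(15.994915)
    = 108.000000 + 19.148675 + 14.003074 + 47.984745 = 189.136494

189.1365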